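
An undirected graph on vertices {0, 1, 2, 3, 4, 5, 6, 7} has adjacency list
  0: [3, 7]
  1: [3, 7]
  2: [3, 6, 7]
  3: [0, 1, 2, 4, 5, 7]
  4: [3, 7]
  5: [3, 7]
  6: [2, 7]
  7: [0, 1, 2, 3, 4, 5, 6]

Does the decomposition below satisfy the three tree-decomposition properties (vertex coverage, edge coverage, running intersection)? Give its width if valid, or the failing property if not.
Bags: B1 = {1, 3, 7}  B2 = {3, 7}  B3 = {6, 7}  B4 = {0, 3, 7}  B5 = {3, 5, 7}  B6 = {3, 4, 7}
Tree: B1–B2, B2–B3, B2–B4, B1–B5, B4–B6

A tree decomposition must satisfy three properties: every vertex lies in some bag; for every edge, both endpoints lie together in some bag; and for every vertex, the bags containing it form a connected subtree. Here vertex 2 appears in no bag, so the decomposition is invalid.

No — vertex 2 appears in no bag.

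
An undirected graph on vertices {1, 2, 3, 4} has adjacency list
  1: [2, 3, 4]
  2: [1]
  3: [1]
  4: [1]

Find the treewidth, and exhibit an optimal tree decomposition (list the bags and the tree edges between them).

Every bag has size at most 2, so the width is 2 − 1 = 1 and tw(G) ≤ 1. Any graph with an edge has treewidth ≥ 1, and G has the edge 1–4. Hence tw(G) = 1 exactly.

Treewidth 1.
One optimal decomposition is:
Bags: B1 = {1, 4}  B2 = {1, 2}  B3 = {1, 3}
Tree: B1–B2, B1–B3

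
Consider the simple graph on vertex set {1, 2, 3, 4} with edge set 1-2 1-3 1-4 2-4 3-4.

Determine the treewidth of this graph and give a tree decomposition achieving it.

The largest bag has 3 vertices, giving width 2; this decomposition certifies tw(G) ≤ 2. For the lower bound, the 3 vertices {1, 2, 4} are pairwise adjacent, and any tree decomposition puts a clique entirely inside one bag — forcing width ≥ 2. Hence tw(G) = 2 exactly.

Treewidth 2.
One such decomposition:
Bags: B1 = {1, 2, 4}  B2 = {1, 3, 4}
Tree: B1–B2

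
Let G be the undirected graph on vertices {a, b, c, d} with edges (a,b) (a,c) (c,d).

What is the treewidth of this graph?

1

A width-1 tree decomposition is:
Bags: B1 = {a, b}  B2 = {a, c}  B3 = {c, d}
Tree: B1–B2, B2–B3
The largest bag has 2 vertices, giving width 1; this decomposition certifies tw(G) ≤ 1. Since G has at least one edge (e.g. b–a), it is not an edgeless graph, so tw(G) ≥ 1. Combining the bounds, tw(G) = 1.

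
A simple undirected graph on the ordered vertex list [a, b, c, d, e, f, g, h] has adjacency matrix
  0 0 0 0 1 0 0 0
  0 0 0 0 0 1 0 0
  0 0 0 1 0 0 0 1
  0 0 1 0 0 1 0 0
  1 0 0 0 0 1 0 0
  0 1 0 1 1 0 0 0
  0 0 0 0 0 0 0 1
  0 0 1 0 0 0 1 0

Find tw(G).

A width-1 tree decomposition is:
Bags: B1 = {c, h}  B2 = {c, d}  B3 = {d, f}  B4 = {g, h}  B5 = {e, f}  B6 = {a, e}  B7 = {b, f}
Tree: B1–B2, B2–B3, B1–B4, B3–B5, B5–B6, B3–B7
The largest bag has 2 vertices, giving width 1; this decomposition certifies tw(G) ≤ 1. Since G has at least one edge (e.g. c–h), it is not an edgeless graph, so tw(G) ≥ 1. Therefore the treewidth is 1.

1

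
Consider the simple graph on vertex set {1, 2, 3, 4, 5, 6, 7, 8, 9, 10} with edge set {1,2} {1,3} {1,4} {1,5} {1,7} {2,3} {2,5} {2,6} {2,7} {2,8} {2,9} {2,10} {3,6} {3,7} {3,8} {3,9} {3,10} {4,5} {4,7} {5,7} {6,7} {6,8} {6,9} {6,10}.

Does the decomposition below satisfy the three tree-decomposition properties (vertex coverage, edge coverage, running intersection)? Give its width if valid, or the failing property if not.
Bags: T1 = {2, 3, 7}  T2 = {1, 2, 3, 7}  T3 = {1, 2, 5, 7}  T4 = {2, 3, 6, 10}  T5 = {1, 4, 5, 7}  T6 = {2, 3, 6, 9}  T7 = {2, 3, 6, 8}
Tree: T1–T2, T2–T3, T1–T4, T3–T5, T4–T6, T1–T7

A tree decomposition must satisfy three properties: every vertex lies in some bag; for every edge, both endpoints lie together in some bag; and for every vertex, the bags containing it form a connected subtree. Here edge (6,7) lies in no bag, so the decomposition is invalid.

No — edge (6,7) lies in no bag.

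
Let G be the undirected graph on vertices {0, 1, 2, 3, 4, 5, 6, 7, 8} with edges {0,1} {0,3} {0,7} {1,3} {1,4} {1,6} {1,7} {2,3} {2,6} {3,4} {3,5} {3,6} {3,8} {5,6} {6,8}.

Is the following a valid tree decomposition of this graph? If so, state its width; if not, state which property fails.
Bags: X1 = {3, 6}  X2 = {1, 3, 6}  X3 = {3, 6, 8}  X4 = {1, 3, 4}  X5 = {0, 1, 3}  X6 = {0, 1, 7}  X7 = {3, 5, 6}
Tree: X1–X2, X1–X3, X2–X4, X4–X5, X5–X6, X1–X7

A tree decomposition must satisfy three properties: every vertex lies in some bag; for every edge, both endpoints lie together in some bag; and for every vertex, the bags containing it form a connected subtree. Here vertex 2 appears in no bag, so the decomposition is invalid.

No — vertex 2 appears in no bag.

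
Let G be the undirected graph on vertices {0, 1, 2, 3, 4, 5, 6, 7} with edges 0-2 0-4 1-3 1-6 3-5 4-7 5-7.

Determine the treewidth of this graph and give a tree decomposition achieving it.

Every bag has size at most 2, so the width is 2 − 1 = 1 and tw(G) ≤ 1. Any graph with an edge has treewidth ≥ 1, and G has the edge 6–1. Hence tw(G) = 1 exactly.

Treewidth 1.
One such decomposition:
Bags: B1 = {1, 6}  B2 = {1, 3}  B3 = {3, 5}  B4 = {5, 7}  B5 = {4, 7}  B6 = {0, 4}  B7 = {0, 2}
Tree: B1–B2, B2–B3, B3–B4, B4–B5, B5–B6, B6–B7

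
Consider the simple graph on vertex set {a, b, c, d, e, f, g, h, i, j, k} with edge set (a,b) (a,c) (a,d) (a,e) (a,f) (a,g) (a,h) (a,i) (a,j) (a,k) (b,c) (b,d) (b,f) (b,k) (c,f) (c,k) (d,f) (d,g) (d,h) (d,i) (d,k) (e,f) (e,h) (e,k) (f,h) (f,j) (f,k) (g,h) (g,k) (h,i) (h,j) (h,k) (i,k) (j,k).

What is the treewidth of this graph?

4

A width-4 tree decomposition is:
Bags: B1 = {a, d, f, h, k}  B2 = {a, b, d, f, k}  B3 = {a, d, g, h, k}  B4 = {a, b, c, f, k}  B5 = {a, e, f, h, k}  B6 = {a, f, h, j, k}  B7 = {a, d, h, i, k}
Tree: B1–B2, B1–B3, B2–B4, B1–B5, B1–B6, B3–B7
Every bag has size at most 5, so the width is 5 − 1 = 4 and tw(G) ≤ 4. For the lower bound, the 5 vertices {a, d, g, h, k} are pairwise adjacent, and any tree decomposition puts a clique entirely inside one bag — forcing width ≥ 4. The upper and lower bounds meet at 4, so that is the treewidth.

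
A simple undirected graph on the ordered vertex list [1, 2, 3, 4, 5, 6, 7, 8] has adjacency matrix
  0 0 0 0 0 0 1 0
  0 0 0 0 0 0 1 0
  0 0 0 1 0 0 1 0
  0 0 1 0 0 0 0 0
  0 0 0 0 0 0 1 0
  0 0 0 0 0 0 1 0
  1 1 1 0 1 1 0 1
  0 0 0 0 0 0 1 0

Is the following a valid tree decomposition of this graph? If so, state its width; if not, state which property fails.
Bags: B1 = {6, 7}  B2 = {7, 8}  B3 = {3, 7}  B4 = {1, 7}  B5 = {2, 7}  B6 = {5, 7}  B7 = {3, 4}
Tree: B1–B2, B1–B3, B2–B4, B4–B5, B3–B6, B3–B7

Vertex coverage: the bags together contain {1, 2, 3, 4, 5, 6, 7, 8}, the full vertex set. Edge coverage: each edge of G has both endpoints in at least one bag. Running intersection: for every vertex, the bags containing it form a connected subtree. All three properties hold, so this is a valid tree decomposition of width max|bag| − 1 = 1, and hence tw(G) ≤ 1.

Yes; width 1.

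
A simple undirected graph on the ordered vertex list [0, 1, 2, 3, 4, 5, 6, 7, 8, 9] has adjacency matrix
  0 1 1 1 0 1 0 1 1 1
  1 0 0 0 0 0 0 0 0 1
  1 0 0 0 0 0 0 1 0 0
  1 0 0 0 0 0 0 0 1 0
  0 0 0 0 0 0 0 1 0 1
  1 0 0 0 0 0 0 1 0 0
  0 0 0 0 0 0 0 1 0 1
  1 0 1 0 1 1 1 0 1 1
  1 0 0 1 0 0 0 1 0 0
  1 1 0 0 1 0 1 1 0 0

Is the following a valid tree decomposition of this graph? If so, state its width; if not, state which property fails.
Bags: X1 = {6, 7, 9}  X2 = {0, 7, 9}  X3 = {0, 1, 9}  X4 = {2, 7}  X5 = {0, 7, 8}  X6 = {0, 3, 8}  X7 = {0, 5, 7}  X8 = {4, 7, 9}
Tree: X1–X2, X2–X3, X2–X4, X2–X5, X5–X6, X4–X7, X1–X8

No — edge (0,2) lies in no bag.

A tree decomposition must satisfy three properties: every vertex lies in some bag; for every edge, both endpoints lie together in some bag; and for every vertex, the bags containing it form a connected subtree. Here edge (0,2) lies in no bag, so the decomposition is invalid.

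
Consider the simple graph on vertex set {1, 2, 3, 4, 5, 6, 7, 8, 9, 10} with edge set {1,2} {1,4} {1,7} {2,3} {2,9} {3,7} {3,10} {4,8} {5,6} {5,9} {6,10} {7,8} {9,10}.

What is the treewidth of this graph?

2

A width-2 tree decomposition is:
Bags: B1 = {1, 4, 8}  B2 = {1, 7, 8}  B3 = {1, 2, 7}  B4 = {2, 3, 7}  B5 = {2, 3, 9}  B6 = {3, 9, 10}  B7 = {5, 9, 10}  B8 = {5, 6, 10}
Tree: B1–B2, B2–B3, B3–B4, B4–B5, B5–B6, B6–B7, B7–B8
Each bag holds 3 vertices, so the decomposition has width 2, which upper-bounds the treewidth. Since 4–8–7–1–4 is a cycle in G, G is not acyclic. Forests are exactly the graphs of treewidth ≤ 1, so tw(G) ≥ 2. Combining the bounds, tw(G) = 2.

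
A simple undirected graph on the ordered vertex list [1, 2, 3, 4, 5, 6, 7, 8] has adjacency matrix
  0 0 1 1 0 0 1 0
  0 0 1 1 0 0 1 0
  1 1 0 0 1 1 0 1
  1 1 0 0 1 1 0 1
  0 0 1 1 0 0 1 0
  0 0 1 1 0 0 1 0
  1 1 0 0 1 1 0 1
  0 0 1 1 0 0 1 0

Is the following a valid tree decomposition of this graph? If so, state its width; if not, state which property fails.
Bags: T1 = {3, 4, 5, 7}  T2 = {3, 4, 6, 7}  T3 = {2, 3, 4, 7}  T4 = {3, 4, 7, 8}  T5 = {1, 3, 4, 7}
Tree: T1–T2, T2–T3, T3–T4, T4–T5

Vertex coverage: the bags together contain {1, 2, 3, 4, 5, 6, 7, 8}, the full vertex set. Edge coverage: each edge of G has both endpoints in at least one bag. Running intersection: for every vertex, the bags containing it form a connected subtree. All three properties hold, so this is a valid tree decomposition of width max|bag| − 1 = 3, and hence tw(G) ≤ 3.

Yes; width 3.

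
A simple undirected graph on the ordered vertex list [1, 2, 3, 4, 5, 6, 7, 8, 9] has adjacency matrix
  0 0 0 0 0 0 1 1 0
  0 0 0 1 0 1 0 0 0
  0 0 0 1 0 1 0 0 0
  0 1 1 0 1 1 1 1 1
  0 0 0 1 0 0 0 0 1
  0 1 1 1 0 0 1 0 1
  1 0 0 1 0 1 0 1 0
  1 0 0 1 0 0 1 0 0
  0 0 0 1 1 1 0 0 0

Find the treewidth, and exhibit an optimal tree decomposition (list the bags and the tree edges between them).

Treewidth 2.
Bags: B1 = {4, 6, 7}  B2 = {4, 6, 9}  B3 = {2, 4, 6}  B4 = {4, 7, 8}  B5 = {1, 7, 8}  B6 = {4, 5, 9}  B7 = {3, 4, 6}
Tree: B1–B2, B1–B3, B1–B4, B4–B5, B2–B6, B1–B7

Every bag has size at most 3, so the width is 3 − 1 = 2 and tw(G) ≤ 2. On the other hand G contains the 3-clique {1, 7, 8}. A clique must lie in a single bag of any decomposition, so no decomposition can have width below 2. Therefore the treewidth is 2.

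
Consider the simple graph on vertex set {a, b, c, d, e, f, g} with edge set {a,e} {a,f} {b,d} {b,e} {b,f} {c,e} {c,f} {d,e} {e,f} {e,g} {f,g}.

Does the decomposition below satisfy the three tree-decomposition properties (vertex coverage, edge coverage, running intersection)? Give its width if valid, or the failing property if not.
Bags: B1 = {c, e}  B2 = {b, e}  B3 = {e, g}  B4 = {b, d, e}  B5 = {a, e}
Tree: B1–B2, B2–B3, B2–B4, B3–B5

A tree decomposition must satisfy three properties: every vertex lies in some bag; for every edge, both endpoints lie together in some bag; and for every vertex, the bags containing it form a connected subtree. Here vertex f appears in no bag, so the decomposition is invalid.

No — vertex f appears in no bag.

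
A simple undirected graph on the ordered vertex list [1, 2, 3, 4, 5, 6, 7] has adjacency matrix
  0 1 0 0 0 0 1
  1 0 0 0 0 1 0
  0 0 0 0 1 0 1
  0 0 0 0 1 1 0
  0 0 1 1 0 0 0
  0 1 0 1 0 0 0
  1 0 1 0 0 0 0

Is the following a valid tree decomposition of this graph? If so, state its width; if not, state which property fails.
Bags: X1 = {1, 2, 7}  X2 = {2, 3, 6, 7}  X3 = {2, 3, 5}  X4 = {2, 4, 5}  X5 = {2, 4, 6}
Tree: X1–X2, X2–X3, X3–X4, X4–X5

A tree decomposition must satisfy three properties: every vertex lies in some bag; for every edge, both endpoints lie together in some bag; and for every vertex, the bags containing it form a connected subtree. Here bags containing vertex 6 are not connected in the tree, so the decomposition is invalid.

No — bags containing vertex 6 are not connected in the tree.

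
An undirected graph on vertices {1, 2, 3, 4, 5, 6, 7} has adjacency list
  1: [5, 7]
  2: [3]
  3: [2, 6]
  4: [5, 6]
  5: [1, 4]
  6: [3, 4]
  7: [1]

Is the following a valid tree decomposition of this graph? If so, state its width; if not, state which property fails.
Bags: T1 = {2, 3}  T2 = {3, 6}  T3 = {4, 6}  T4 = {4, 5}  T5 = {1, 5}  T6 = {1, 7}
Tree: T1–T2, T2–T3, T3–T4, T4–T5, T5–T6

Every vertex of G appears in some bag (union = {1, 2, 3, 4, 5, 6, 7}); every edge is covered by a bag; and for each vertex v the set of bags containing v is connected in the bag tree. The decomposition is therefore valid. The largest bag has 2 vertices, so the width is 1.

Yes; width 1.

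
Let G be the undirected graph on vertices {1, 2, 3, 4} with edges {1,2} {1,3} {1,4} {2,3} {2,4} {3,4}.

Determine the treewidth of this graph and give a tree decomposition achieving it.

A single bag containing all 4 vertices is trivially a valid decomposition of width 3. For the lower bound, the 4 vertices {1, 2, 3, 4} are pairwise adjacent, and any tree decomposition puts a clique entirely inside one bag — forcing width ≥ 3. Combining the bounds, tw(G) = 3.

Treewidth 3.
One such decomposition:
Bags: B1 = {1, 2, 3, 4}
Tree: (single bag)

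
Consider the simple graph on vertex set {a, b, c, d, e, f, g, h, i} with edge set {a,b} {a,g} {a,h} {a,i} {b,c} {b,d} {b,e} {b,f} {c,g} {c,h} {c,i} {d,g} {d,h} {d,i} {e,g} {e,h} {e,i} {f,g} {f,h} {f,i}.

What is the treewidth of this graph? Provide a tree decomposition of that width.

Treewidth 4.
One such decomposition:
Bags: B1 = {b, e, g, h, i}  B2 = {b, d, g, h, i}  B3 = {a, b, g, h, i}  B4 = {b, c, g, h, i}  B5 = {b, f, g, h, i}
Tree: B1–B2, B2–B3, B3–B4, B4–B5

Every bag has size at most 5, so the width is 5 − 1 = 4 and tw(G) ≤ 4. For the lower bound: the 5 vertex sets {b,e}, {d,g}, {a,h}, {i}, {c} are disjoint, each induces a connected subgraph, and every pair is joined by at least one edge of G. Contracting each set to a single vertex therefore yields K_{5} as a minor, and since treewidth is minor-monotone, tw(G) ≥ tw(K_{5}) = 4. Therefore the treewidth is 4.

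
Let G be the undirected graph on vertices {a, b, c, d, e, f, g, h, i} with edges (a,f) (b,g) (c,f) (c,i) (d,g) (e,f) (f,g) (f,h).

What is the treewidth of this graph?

1

A width-1 tree decomposition is:
Bags: B1 = {c, f}  B2 = {f, h}  B3 = {f, g}  B4 = {c, i}  B5 = {e, f}  B6 = {a, f}  B7 = {d, g}  B8 = {b, g}
Tree: B1–B2, B2–B3, B1–B4, B3–B5, B5–B6, B3–B7, B7–B8
Every bag has size at most 2, so the width is 2 − 1 = 1 and tw(G) ≤ 1. G has an edge, so its treewidth is at least 1. Hence tw(G) = 1 exactly.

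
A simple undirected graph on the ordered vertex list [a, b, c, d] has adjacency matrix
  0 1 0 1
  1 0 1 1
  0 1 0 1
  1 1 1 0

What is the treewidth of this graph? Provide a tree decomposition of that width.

The largest bag has 3 vertices, giving width 2; this decomposition certifies tw(G) ≤ 2. On the other hand G contains the 3-clique {b, c, d}. A clique must lie in a single bag of any decomposition, so no decomposition can have width below 2. Therefore the treewidth is 2.

Treewidth 2.
One such decomposition:
Bags: B1 = {a, b, d}  B2 = {b, c, d}
Tree: B1–B2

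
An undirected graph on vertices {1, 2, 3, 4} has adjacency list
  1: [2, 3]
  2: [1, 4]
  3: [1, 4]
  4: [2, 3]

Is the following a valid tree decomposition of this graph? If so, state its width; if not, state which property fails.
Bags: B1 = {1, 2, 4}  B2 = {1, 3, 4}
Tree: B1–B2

Yes; width 2.

Vertex coverage: the bags together contain {1, 2, 3, 4}, the full vertex set. Edge coverage: each edge of G has both endpoints in at least one bag. Running intersection: for every vertex, the bags containing it form a connected subtree. All three properties hold, so this is a valid tree decomposition of width max|bag| − 1 = 2, and hence tw(G) ≤ 2.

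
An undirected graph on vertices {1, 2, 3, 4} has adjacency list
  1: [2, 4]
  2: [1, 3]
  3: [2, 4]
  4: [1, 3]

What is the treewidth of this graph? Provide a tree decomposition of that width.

The largest bag has 3 vertices, giving width 2; this decomposition certifies tw(G) ≤ 2. Since 3–2–1–4–3 is a cycle in G, G is not acyclic. Forests are exactly the graphs of treewidth ≤ 1, so tw(G) ≥ 2. Hence tw(G) = 2 exactly.

Treewidth 2.
One such decomposition:
Bags: B1 = {1, 2, 3}  B2 = {1, 3, 4}
Tree: B1–B2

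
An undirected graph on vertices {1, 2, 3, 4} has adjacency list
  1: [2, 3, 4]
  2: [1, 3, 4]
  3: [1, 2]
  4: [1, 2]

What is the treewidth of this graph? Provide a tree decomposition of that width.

Every bag has size at most 3, so the width is 3 − 1 = 2 and tw(G) ≤ 2. For the lower bound, the 3 vertices {1, 2, 3} are pairwise adjacent, and any tree decomposition puts a clique entirely inside one bag — forcing width ≥ 2. Therefore the treewidth is 2.

Treewidth 2.
One such decomposition:
Bags: B1 = {1, 2, 4}  B2 = {1, 2, 3}
Tree: B1–B2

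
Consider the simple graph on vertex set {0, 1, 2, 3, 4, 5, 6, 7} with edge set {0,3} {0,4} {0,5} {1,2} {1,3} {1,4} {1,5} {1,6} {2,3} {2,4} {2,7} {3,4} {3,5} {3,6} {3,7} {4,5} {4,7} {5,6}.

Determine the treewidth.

3

A width-3 tree decomposition is:
Bags: B1 = {1, 3, 4, 5}  B2 = {1, 2, 3, 4}  B3 = {0, 3, 4, 5}  B4 = {2, 3, 4, 7}  B5 = {1, 3, 5, 6}
Tree: B1–B2, B1–B3, B2–B4, B1–B5
Each bag holds 4 vertices, so the decomposition has width 3, which upper-bounds the treewidth. For the lower bound, the 4 vertices {0, 3, 4, 5} are pairwise adjacent, and any tree decomposition puts a clique entirely inside one bag — forcing width ≥ 3. Therefore the treewidth is 3.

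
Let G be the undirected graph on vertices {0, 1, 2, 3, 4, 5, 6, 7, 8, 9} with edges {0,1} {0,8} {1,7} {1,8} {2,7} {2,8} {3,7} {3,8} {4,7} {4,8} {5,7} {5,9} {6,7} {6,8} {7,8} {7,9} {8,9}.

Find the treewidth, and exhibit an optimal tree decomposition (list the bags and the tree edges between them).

Every bag has size at most 3, so the width is 3 − 1 = 2 and tw(G) ≤ 2. On the other hand G contains the 3-clique {0, 1, 8}. A clique must lie in a single bag of any decomposition, so no decomposition can have width below 2. Hence tw(G) = 2 exactly.

Treewidth 2.
One optimal decomposition is:
Bags: B1 = {1, 7, 8}  B2 = {0, 1, 8}  B3 = {2, 7, 8}  B4 = {4, 7, 8}  B5 = {7, 8, 9}  B6 = {5, 7, 9}  B7 = {3, 7, 8}  B8 = {6, 7, 8}
Tree: B1–B2, B1–B3, B1–B4, B4–B5, B5–B6, B5–B7, B4–B8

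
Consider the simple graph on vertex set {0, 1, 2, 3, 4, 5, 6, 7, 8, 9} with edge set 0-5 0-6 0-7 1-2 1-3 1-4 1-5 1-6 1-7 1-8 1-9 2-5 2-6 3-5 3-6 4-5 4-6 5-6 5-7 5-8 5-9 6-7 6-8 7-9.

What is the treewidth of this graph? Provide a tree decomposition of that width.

Each bag holds 4 vertices, so the decomposition has width 3, which upper-bounds the treewidth. For the lower bound, the 4 vertices {0, 5, 6, 7} are pairwise adjacent, and any tree decomposition puts a clique entirely inside one bag — forcing width ≥ 3. The upper and lower bounds meet at 3, so that is the treewidth.

Treewidth 3.
One such decomposition:
Bags: B1 = {1, 5, 6, 7}  B2 = {1, 3, 5, 6}  B3 = {1, 5, 6, 8}  B4 = {1, 5, 7, 9}  B5 = {0, 5, 6, 7}  B6 = {1, 2, 5, 6}  B7 = {1, 4, 5, 6}
Tree: B1–B2, B2–B3, B1–B4, B1–B5, B2–B6, B2–B7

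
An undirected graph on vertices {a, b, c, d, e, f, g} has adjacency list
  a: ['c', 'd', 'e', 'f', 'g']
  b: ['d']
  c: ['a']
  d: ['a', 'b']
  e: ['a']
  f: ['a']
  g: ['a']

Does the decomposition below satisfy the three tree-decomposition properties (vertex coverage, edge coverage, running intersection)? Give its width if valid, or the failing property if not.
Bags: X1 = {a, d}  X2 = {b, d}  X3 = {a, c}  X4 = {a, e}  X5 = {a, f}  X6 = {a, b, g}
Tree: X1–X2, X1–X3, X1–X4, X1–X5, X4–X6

A tree decomposition must satisfy three properties: every vertex lies in some bag; for every edge, both endpoints lie together in some bag; and for every vertex, the bags containing it form a connected subtree. Here bags containing vertex b are not connected in the tree, so the decomposition is invalid.

No — bags containing vertex b are not connected in the tree.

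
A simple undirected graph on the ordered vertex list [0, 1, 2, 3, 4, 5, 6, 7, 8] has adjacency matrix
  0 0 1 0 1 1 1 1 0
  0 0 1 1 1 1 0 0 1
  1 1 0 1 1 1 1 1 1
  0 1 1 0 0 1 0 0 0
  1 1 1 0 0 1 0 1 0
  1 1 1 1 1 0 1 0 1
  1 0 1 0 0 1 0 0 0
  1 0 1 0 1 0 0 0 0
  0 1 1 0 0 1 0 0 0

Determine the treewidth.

3

A width-3 tree decomposition is:
Bags: B1 = {0, 2, 4, 5}  B2 = {1, 2, 4, 5}  B3 = {1, 2, 5, 8}  B4 = {1, 2, 3, 5}  B5 = {0, 2, 4, 7}  B6 = {0, 2, 5, 6}
Tree: B1–B2, B2–B3, B2–B4, B1–B5, B1–B6
Each bag holds 4 vertices, so the decomposition has width 3, which upper-bounds the treewidth. For the lower bound, the 4 vertices {0, 2, 4, 5} are pairwise adjacent, and any tree decomposition puts a clique entirely inside one bag — forcing width ≥ 3. Therefore the treewidth is 3.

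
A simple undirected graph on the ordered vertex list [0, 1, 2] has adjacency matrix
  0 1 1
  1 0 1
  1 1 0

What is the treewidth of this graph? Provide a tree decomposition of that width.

Treewidth 2.
One optimal decomposition is:
Bags: B1 = {0, 1, 2}
Tree: (single bag)

With just one bag of size 3, the width is 3 − 1 = 2, so tw(G) ≤ 2. On the other hand G contains the 3-clique {0, 1, 2}. A clique must lie in a single bag of any decomposition, so no decomposition can have width below 2. Combining the bounds, tw(G) = 2.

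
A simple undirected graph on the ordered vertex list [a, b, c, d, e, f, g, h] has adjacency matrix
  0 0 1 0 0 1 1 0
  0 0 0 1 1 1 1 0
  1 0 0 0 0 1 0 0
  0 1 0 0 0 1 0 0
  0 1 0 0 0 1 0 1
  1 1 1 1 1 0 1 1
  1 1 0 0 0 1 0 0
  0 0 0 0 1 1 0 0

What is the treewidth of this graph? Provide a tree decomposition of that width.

Treewidth 2.
One optimal decomposition is:
Bags: B1 = {a, f, g}  B2 = {b, f, g}  B3 = {b, d, f}  B4 = {b, e, f}  B5 = {e, f, h}  B6 = {a, c, f}
Tree: B1–B2, B2–B3, B3–B4, B4–B5, B1–B6

The largest bag has 3 vertices, giving width 2; this decomposition certifies tw(G) ≤ 2. Conversely, {e, f, h} is a clique of size 3, and the vertices of any clique must share a bag in every tree decomposition; so some bag has ≥ 3 vertices and tw(G) ≥ 2. Combining the bounds, tw(G) = 2.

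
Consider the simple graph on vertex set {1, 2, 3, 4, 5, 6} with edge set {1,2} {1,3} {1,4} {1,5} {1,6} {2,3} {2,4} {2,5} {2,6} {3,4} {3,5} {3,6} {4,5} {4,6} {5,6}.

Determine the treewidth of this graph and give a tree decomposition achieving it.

With just one bag of size 6, the width is 6 − 1 = 5, so tw(G) ≤ 5. Conversely, {1, 2, 3, 4, 5, 6} is a clique of size 6, and the vertices of any clique must share a bag in every tree decomposition; so some bag has ≥ 6 vertices and tw(G) ≥ 5. The upper and lower bounds meet at 5, so that is the treewidth.

Treewidth 5.
One optimal decomposition is:
Bags: B1 = {1, 2, 3, 4, 5, 6}
Tree: (single bag)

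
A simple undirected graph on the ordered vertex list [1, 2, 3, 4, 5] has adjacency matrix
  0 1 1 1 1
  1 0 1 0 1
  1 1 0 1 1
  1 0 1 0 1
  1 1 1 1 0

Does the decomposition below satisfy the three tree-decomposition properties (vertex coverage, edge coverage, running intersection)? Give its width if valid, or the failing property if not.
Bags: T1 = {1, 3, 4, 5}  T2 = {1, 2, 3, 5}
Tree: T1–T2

Checking the three conditions: (i) the bags cover all of {1, 2, 3, 4, 5}; (ii) for each edge, some bag contains both endpoints; (iii) the bags containing any fixed vertex form a subtree. All hold, so the decomposition is valid with width 4 − 1 = 3.

Yes; width 3.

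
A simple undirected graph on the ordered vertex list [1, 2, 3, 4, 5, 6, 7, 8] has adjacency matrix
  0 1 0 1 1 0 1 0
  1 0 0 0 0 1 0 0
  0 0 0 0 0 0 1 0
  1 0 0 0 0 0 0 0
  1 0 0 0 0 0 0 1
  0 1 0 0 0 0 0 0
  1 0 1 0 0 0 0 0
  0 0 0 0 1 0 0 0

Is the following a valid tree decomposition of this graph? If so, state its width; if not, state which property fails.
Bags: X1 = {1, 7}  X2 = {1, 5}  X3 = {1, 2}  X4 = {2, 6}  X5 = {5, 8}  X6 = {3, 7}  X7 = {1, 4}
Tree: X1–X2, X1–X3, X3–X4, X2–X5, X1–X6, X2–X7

Yes; width 1.

Vertex coverage: the bags together contain {1, 2, 3, 4, 5, 6, 7, 8}, the full vertex set. Edge coverage: each edge of G has both endpoints in at least one bag. Running intersection: for every vertex, the bags containing it form a connected subtree. All three properties hold, so this is a valid tree decomposition of width max|bag| − 1 = 1, and hence tw(G) ≤ 1.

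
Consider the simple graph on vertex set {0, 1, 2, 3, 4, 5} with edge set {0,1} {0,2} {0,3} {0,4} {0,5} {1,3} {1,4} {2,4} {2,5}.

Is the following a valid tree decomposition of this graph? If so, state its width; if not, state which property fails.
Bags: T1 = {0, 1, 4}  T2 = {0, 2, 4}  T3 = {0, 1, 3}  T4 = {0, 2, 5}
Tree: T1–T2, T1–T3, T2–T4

Checking the three conditions: (i) the bags cover all of {0, 1, 2, 3, 4, 5}; (ii) for each edge, some bag contains both endpoints; (iii) the bags containing any fixed vertex form a subtree. All hold, so the decomposition is valid with width 3 − 1 = 2.

Yes; width 2.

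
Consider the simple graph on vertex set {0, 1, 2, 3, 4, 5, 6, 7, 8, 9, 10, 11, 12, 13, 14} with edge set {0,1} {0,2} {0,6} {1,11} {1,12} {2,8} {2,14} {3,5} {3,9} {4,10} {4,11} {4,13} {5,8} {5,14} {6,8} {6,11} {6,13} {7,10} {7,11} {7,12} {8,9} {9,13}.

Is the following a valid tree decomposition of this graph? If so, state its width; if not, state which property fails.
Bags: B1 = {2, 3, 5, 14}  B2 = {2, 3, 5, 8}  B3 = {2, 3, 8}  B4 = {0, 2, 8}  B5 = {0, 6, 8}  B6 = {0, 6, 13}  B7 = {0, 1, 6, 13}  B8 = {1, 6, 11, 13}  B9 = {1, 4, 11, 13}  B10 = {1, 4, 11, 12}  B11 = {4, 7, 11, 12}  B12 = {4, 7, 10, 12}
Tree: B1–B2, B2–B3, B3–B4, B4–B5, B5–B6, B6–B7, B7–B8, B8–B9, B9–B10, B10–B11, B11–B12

A tree decomposition must satisfy three properties: every vertex lies in some bag; for every edge, both endpoints lie together in some bag; and for every vertex, the bags containing it form a connected subtree. Here vertex 9 appears in no bag, so the decomposition is invalid.

No — vertex 9 appears in no bag.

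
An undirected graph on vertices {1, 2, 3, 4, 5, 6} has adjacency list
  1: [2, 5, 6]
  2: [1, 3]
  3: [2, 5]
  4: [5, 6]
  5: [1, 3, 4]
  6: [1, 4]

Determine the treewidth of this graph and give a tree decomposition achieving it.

Each bag holds 3 vertices, so the decomposition has width 2, which upper-bounds the treewidth. The edges 2–3–5–1–2 form a cycle, so G is not a tree and its treewidth is at least 2. The upper and lower bounds meet at 2, so that is the treewidth.

Treewidth 2.
Bags: B1 = {1, 2, 3}  B2 = {1, 3, 5}  B3 = {1, 5, 6}  B4 = {4, 5, 6}
Tree: B1–B2, B2–B3, B3–B4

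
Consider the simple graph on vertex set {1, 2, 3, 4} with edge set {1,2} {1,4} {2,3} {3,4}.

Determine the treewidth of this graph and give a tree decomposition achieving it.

Treewidth 2.
One optimal decomposition is:
Bags: B1 = {1, 2, 3}  B2 = {1, 3, 4}
Tree: B1–B2

The largest bag has 3 vertices, giving width 2; this decomposition certifies tw(G) ≤ 2. For the lower bound, G contains the cycle 1–2–3–4–1, so G is not a forest; only forests have treewidth ≤ 1, hence tw(G) ≥ 2. Combining the bounds, tw(G) = 2.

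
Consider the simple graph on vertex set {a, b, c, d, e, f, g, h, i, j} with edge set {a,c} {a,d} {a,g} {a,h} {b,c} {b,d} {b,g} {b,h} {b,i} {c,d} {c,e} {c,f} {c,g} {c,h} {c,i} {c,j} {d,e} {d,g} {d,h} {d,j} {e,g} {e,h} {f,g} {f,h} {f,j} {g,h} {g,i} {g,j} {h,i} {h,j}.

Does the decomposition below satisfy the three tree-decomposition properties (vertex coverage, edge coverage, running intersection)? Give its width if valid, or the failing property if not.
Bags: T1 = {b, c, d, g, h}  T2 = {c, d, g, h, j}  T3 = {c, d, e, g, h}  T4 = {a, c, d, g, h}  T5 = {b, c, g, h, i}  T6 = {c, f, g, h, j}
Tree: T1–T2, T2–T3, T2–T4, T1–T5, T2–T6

Yes; width 4.

Checking the three conditions: (i) the bags cover all of {a, b, c, d, e, f, g, h, i, j}; (ii) for each edge, some bag contains both endpoints; (iii) the bags containing any fixed vertex form a subtree. All hold, so the decomposition is valid with width 5 − 1 = 4.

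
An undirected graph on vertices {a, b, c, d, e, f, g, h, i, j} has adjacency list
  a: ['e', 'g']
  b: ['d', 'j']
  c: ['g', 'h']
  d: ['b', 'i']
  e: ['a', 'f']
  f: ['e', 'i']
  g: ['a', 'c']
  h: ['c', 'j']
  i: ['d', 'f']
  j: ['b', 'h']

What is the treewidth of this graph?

2

A width-2 tree decomposition is:
Bags: B1 = {c, g, h}  B2 = {a, g, h}  B3 = {a, e, h}  B4 = {e, f, h}  B5 = {f, h, i}  B6 = {d, h, i}  B7 = {b, d, h}  B8 = {b, h, j}
Tree: B1–B2, B2–B3, B3–B4, B4–B5, B5–B6, B6–B7, B7–B8
The largest bag has 3 vertices, giving width 2; this decomposition certifies tw(G) ≤ 2. Since h–c–g–a–e–f–i–d–b–j–h is a cycle in G, G is not acyclic. Forests are exactly the graphs of treewidth ≤ 1, so tw(G) ≥ 2. Therefore the treewidth is 2.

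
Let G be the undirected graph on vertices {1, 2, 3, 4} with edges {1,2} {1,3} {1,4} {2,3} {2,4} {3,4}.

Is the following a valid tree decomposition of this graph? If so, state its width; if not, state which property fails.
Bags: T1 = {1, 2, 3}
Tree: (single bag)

No — vertex 4 appears in no bag.

A tree decomposition must satisfy three properties: every vertex lies in some bag; for every edge, both endpoints lie together in some bag; and for every vertex, the bags containing it form a connected subtree. Here vertex 4 appears in no bag, so the decomposition is invalid.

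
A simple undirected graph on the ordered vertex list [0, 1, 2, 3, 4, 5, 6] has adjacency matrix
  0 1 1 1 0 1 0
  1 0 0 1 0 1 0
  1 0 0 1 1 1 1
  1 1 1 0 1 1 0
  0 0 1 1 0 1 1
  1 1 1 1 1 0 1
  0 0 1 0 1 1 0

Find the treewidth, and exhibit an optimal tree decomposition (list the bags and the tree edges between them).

Treewidth 3.
One optimal decomposition is:
Bags: B1 = {0, 2, 3, 5}  B2 = {2, 3, 4, 5}  B3 = {2, 4, 5, 6}  B4 = {0, 1, 3, 5}
Tree: B1–B2, B2–B3, B1–B4

The largest bag has 4 vertices, giving width 3; this decomposition certifies tw(G) ≤ 3. On the other hand G contains the 4-clique {0, 1, 3, 5}. A clique must lie in a single bag of any decomposition, so no decomposition can have width below 3. The upper and lower bounds meet at 3, so that is the treewidth.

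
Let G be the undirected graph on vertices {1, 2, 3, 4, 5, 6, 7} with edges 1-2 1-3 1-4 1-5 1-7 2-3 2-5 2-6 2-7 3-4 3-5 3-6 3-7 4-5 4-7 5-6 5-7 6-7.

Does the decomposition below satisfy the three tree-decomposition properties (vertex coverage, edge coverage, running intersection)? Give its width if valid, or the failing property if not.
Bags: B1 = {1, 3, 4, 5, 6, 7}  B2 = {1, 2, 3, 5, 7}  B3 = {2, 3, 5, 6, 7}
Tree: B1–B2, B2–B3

No — bags containing vertex 6 are not connected in the tree.

A tree decomposition must satisfy three properties: every vertex lies in some bag; for every edge, both endpoints lie together in some bag; and for every vertex, the bags containing it form a connected subtree. Here bags containing vertex 6 are not connected in the tree, so the decomposition is invalid.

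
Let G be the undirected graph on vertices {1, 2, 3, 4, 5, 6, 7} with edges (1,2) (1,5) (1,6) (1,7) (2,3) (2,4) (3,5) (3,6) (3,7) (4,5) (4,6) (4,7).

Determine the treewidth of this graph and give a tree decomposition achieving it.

Treewidth 3.
One optimal decomposition is:
Bags: B1 = {1, 3, 4, 5}  B2 = {1, 3, 4, 6}  B3 = {1, 3, 4, 7}  B4 = {1, 2, 3, 4}
Tree: B1–B2, B2–B3, B3–B4

Every bag has size at most 4, so the width is 4 − 1 = 3 and tw(G) ≤ 3. For the lower bound: the 4 vertex sets {4,5}, {1,6}, {3}, {7} are disjoint, each induces a connected subgraph, and every pair is joined by at least one edge of G. Contracting each set to a single vertex therefore yields K_{4} as a minor, and since treewidth is minor-monotone, tw(G) ≥ tw(K_{4}) = 3. Hence tw(G) = 3 exactly.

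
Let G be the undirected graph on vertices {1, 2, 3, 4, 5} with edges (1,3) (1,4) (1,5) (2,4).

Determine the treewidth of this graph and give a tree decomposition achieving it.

Each bag holds 2 vertices, so the decomposition has width 1, which upper-bounds the treewidth. Any graph with an edge has treewidth ≥ 1, and G has the edge 1–4. The upper and lower bounds meet at 1, so that is the treewidth.

Treewidth 1.
Bags: B1 = {1, 4}  B2 = {1, 3}  B3 = {2, 4}  B4 = {1, 5}
Tree: B1–B2, B1–B3, B2–B4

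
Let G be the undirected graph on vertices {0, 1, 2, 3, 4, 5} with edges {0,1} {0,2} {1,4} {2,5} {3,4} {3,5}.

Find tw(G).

A width-2 tree decomposition is:
Bags: B1 = {0, 2, 5}  B2 = {0, 1, 5}  B3 = {1, 4, 5}  B4 = {3, 4, 5}
Tree: B1–B2, B2–B3, B3–B4
The largest bag has 3 vertices, giving width 2; this decomposition certifies tw(G) ≤ 2. Since 5–2–0–1–4–3–5 is a cycle in G, G is not acyclic. Forests are exactly the graphs of treewidth ≤ 1, so tw(G) ≥ 2. Combining the bounds, tw(G) = 2.

2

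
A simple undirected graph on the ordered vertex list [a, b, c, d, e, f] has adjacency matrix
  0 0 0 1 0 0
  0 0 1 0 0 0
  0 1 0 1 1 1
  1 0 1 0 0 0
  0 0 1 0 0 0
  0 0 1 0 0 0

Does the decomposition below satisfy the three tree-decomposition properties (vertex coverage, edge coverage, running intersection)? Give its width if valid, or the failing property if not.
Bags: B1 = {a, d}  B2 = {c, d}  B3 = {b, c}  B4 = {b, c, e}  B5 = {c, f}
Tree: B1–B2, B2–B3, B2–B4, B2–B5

A tree decomposition must satisfy three properties: every vertex lies in some bag; for every edge, both endpoints lie together in some bag; and for every vertex, the bags containing it form a connected subtree. Here bags containing vertex b are not connected in the tree, so the decomposition is invalid.

No — bags containing vertex b are not connected in the tree.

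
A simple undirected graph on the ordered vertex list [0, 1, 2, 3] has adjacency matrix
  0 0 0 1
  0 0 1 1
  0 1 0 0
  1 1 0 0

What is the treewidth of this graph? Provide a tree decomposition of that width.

Each bag holds 2 vertices, so the decomposition has width 1, which upper-bounds the treewidth. G has an edge, so its treewidth is at least 1. Combining the bounds, tw(G) = 1.

Treewidth 1.
Bags: B1 = {1, 2}  B2 = {1, 3}  B3 = {0, 3}
Tree: B1–B2, B2–B3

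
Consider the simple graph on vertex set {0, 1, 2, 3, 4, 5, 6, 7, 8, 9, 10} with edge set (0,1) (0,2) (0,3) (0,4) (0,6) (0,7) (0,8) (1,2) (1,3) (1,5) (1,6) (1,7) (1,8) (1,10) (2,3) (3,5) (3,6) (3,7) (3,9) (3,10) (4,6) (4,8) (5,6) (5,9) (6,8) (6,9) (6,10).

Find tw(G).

3

A width-3 tree decomposition is:
Bags: B1 = {0, 1, 6, 8}  B2 = {0, 1, 3, 6}  B3 = {0, 1, 3, 7}  B4 = {1, 3, 5, 6}  B5 = {1, 3, 6, 10}  B6 = {0, 4, 6, 8}  B7 = {3, 5, 6, 9}  B8 = {0, 1, 2, 3}
Tree: B1–B2, B2–B3, B2–B4, B2–B5, B1–B6, B4–B7, B2–B8
The largest bag has 4 vertices, giving width 3; this decomposition certifies tw(G) ≤ 3. Conversely, {0, 1, 6, 8} is a clique of size 4, and the vertices of any clique must share a bag in every tree decomposition; so some bag has ≥ 4 vertices and tw(G) ≥ 3. The upper and lower bounds meet at 3, so that is the treewidth.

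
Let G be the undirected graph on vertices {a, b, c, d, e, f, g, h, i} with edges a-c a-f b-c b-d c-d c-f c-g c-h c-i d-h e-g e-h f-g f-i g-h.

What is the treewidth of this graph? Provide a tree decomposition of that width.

Treewidth 2.
One such decomposition:
Bags: B1 = {c, g, h}  B2 = {c, f, g}  B3 = {c, f, i}  B4 = {c, d, h}  B5 = {b, c, d}  B6 = {e, g, h}  B7 = {a, c, f}
Tree: B1–B2, B2–B3, B1–B4, B4–B5, B1–B6, B3–B7

Each bag holds 3 vertices, so the decomposition has width 2, which upper-bounds the treewidth. For the lower bound, the 3 vertices {e, g, h} are pairwise adjacent, and any tree decomposition puts a clique entirely inside one bag — forcing width ≥ 2. Therefore the treewidth is 2.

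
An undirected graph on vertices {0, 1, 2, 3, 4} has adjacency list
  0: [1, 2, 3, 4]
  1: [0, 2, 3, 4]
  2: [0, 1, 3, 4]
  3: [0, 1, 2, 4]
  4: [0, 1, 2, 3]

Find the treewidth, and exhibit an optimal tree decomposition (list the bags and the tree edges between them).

Treewidth 4.
Bags: B1 = {0, 1, 2, 3, 4}
Tree: (single bag)

A single bag containing all 5 vertices is trivially a valid decomposition of width 4. For the lower bound, the 5 vertices {0, 1, 2, 3, 4} are pairwise adjacent, and any tree decomposition puts a clique entirely inside one bag — forcing width ≥ 4. Hence tw(G) = 4 exactly.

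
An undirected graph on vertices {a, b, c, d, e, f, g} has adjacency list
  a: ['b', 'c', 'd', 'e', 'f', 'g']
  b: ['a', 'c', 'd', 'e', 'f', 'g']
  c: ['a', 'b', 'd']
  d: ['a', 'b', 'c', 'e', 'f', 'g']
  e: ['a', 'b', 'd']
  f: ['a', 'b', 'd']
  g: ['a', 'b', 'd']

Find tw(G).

3

A width-3 tree decomposition is:
Bags: B1 = {a, b, d, f}  B2 = {a, b, d, e}  B3 = {a, b, d, g}  B4 = {a, b, c, d}
Tree: B1–B2, B1–B3, B2–B4
Every bag has size at most 4, so the width is 4 − 1 = 3 and tw(G) ≤ 3. Conversely, {a, b, d, g} is a clique of size 4, and the vertices of any clique must share a bag in every tree decomposition; so some bag has ≥ 4 vertices and tw(G) ≥ 3. The upper and lower bounds meet at 3, so that is the treewidth.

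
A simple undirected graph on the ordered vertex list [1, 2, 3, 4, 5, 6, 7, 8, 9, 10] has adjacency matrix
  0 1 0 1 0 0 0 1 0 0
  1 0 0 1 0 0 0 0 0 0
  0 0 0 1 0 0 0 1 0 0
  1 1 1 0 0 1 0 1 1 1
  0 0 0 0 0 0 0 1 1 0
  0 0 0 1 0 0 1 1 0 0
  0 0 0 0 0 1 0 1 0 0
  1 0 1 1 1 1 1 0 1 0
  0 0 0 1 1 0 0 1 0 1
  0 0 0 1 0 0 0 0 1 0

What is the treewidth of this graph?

2

A width-2 tree decomposition is:
Bags: B1 = {3, 4, 8}  B2 = {4, 8, 9}  B3 = {4, 6, 8}  B4 = {6, 7, 8}  B5 = {1, 4, 8}  B6 = {5, 8, 9}  B7 = {1, 2, 4}  B8 = {4, 9, 10}
Tree: B1–B2, B2–B3, B3–B4, B3–B5, B2–B6, B5–B7, B2–B8
Each bag holds 3 vertices, so the decomposition has width 2, which upper-bounds the treewidth. For the lower bound, the 3 vertices {1, 4, 8} are pairwise adjacent, and any tree decomposition puts a clique entirely inside one bag — forcing width ≥ 2. Hence tw(G) = 2 exactly.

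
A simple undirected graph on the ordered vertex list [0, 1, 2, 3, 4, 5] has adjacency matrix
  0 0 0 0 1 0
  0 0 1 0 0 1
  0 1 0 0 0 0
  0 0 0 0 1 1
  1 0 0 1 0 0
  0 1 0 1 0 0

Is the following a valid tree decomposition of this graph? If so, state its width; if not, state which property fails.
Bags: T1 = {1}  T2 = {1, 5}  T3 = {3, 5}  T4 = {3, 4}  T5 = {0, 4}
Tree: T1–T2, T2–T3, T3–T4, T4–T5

A tree decomposition must satisfy three properties: every vertex lies in some bag; for every edge, both endpoints lie together in some bag; and for every vertex, the bags containing it form a connected subtree. Here vertex 2 appears in no bag, so the decomposition is invalid.

No — vertex 2 appears in no bag.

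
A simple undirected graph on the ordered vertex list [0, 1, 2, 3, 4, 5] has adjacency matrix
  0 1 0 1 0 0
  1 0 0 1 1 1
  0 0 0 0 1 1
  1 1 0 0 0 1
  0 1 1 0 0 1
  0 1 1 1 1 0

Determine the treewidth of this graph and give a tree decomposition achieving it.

Every bag has size at most 3, so the width is 3 − 1 = 2 and tw(G) ≤ 2. Conversely, {0, 1, 3} is a clique of size 3, and the vertices of any clique must share a bag in every tree decomposition; so some bag has ≥ 3 vertices and tw(G) ≥ 2. Combining the bounds, tw(G) = 2.

Treewidth 2.
One such decomposition:
Bags: B1 = {2, 4, 5}  B2 = {1, 4, 5}  B3 = {1, 3, 5}  B4 = {0, 1, 3}
Tree: B1–B2, B2–B3, B3–B4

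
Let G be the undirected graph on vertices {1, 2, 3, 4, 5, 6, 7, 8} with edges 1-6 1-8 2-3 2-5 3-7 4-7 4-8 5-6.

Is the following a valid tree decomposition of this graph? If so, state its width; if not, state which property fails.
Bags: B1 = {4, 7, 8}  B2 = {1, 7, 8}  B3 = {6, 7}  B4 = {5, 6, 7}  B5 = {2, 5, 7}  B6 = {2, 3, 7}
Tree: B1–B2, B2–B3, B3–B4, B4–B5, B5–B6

A tree decomposition must satisfy three properties: every vertex lies in some bag; for every edge, both endpoints lie together in some bag; and for every vertex, the bags containing it form a connected subtree. Here edge (1,6) lies in no bag, so the decomposition is invalid.

No — edge (1,6) lies in no bag.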